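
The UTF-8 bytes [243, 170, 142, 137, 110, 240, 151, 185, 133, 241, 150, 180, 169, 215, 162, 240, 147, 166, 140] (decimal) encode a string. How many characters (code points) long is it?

Byte at offset 0: 0xF3 = 11110011 → 4-byte char (#1). Advance 4.
Byte at offset 4: 0x6E = 01101110 → 1-byte char (#2). Advance 1.
Byte at offset 5: 0xF0 = 11110000 → 4-byte char (#3). Advance 4.
Byte at offset 9: 0xF1 = 11110001 → 4-byte char (#4). Advance 4.
Byte at offset 13: 0xD7 = 11010111 → 2-byte char (#5). Advance 2.
Byte at offset 15: 0xF0 = 11110000 → 4-byte char (#6). Advance 4.
Reached end at offset 19 after 6 code points.

6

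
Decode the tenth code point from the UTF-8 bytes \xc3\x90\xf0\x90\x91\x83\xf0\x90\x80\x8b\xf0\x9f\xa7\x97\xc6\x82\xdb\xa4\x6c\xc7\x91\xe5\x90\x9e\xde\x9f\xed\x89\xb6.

Offset 0: leading byte 0xC3 = 11000011 → 2-byte char #1 = C3 90.
Offset 2: leading byte 0xF0 = 11110000 → 4-byte char #2 = F0 90 91 83.
Offset 6: leading byte 0xF0 = 11110000 → 4-byte char #3 = F0 90 80 8B.
Offset 10: leading byte 0xF0 = 11110000 → 4-byte char #4 = F0 9F A7 97.
Offset 14: leading byte 0xC6 = 11000110 → 2-byte char #5 = C6 82.
Offset 16: leading byte 0xDB = 11011011 → 2-byte char #6 = DB A4.
Offset 18: leading byte 0x6C = 01101100 → 1-byte char #7 = 6C.
Offset 19: leading byte 0xC7 = 11000111 → 2-byte char #8 = C7 91.
Offset 21: leading byte 0xE5 = 11100101 → 3-byte char #9 = E5 90 9E.
Offset 24: leading byte 0xDE = 11011110 → 2-byte char #10 = DE 9F.
Leading byte 0xDE = 11011110 matches 110xxxxx → 2-byte sequence.
Byte 1: 0xDE = 11011110, payload 11110 (5 bits).
Byte 2: 0x9F = 10011111 (10xxxxxx ✓), payload 011111.
Concatenate: 11110011111 = 0x79F (11 bits → U+079F).

U+079F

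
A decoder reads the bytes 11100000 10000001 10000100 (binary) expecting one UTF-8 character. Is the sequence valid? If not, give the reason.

Leading byte 0xE0 = 11100000 → 3-byte form.
Continuation bytes all match 10xxxxxx. Payload decodes to 0x44.
But 0x44 < 0x800, the minimum for a 3-byte sequence — this is an overlong encoding.

invalid (overlong encoding)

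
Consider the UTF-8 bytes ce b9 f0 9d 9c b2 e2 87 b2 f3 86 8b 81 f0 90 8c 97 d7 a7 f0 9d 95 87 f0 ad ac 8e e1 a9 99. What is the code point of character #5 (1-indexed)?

Offset 0: leading byte 0xCE = 11001110 → 2-byte char #1 = CE B9.
Offset 2: leading byte 0xF0 = 11110000 → 4-byte char #2 = F0 9D 9C B2.
Offset 6: leading byte 0xE2 = 11100010 → 3-byte char #3 = E2 87 B2.
Offset 9: leading byte 0xF3 = 11110011 → 4-byte char #4 = F3 86 8B 81.
Offset 13: leading byte 0xF0 = 11110000 → 4-byte char #5 = F0 90 8C 97.
Leading byte 0xF0 = 11110000 matches 11110xxx → 4-byte sequence.
Byte 1: 0xF0 = 11110000, payload 000 (3 bits).
Byte 2: 0x90 = 10010000 (10xxxxxx ✓), payload 010000.
Byte 3: 0x8C = 10001100 (10xxxxxx ✓), payload 001100.
Byte 4: 0x97 = 10010111 (10xxxxxx ✓), payload 010111.
Concatenate: 000010000001100010111 = 0x10317 (21 bits → U+10317).

U+10317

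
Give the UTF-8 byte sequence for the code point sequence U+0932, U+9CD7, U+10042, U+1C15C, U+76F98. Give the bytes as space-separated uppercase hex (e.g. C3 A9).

U+0932: 3-byte form → E0 A4 B2.
U+9CD7: 3-byte form → E9 B3 97.
U+10042: 4-byte form → F0 90 81 82.
U+1C15C: 4-byte form → F0 9C 85 9C.
U+76F98: 4-byte form → F1 B6 BE 98.
Concatenated (18 bytes): E0 A4 B2 E9 B3 97 F0 90 81 82 F0 9C 85 9C F1 B6 BE 98.

E0 A4 B2 E9 B3 97 F0 90 81 82 F0 9C 85 9C F1 B6 BE 98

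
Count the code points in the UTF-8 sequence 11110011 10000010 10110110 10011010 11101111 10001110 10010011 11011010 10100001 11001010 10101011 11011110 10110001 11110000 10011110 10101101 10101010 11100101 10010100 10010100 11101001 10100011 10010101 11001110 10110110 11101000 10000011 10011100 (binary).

Byte at offset 0: 0xF3 = 11110011 → 4-byte char (#1). Advance 4.
Byte at offset 4: 0xEF = 11101111 → 3-byte char (#2). Advance 3.
Byte at offset 7: 0xDA = 11011010 → 2-byte char (#3). Advance 2.
Byte at offset 9: 0xCA = 11001010 → 2-byte char (#4). Advance 2.
Byte at offset 11: 0xDE = 11011110 → 2-byte char (#5). Advance 2.
Byte at offset 13: 0xF0 = 11110000 → 4-byte char (#6). Advance 4.
Byte at offset 17: 0xE5 = 11100101 → 3-byte char (#7). Advance 3.
Byte at offset 20: 0xE9 = 11101001 → 3-byte char (#8). Advance 3.
Byte at offset 23: 0xCE = 11001110 → 2-byte char (#9). Advance 2.
Byte at offset 25: 0xE8 = 11101000 → 3-byte char (#10). Advance 3.
Reached end at offset 28 after 10 code points.

10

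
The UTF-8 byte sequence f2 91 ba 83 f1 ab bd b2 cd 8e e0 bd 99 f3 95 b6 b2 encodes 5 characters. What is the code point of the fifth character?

U+D5DB2

Offset 0: leading byte 0xF2 = 11110010 → 4-byte char #1 = F2 91 BA 83.
Offset 4: leading byte 0xF1 = 11110001 → 4-byte char #2 = F1 AB BD B2.
Offset 8: leading byte 0xCD = 11001101 → 2-byte char #3 = CD 8E.
Offset 10: leading byte 0xE0 = 11100000 → 3-byte char #4 = E0 BD 99.
Offset 13: leading byte 0xF3 = 11110011 → 4-byte char #5 = F3 95 B6 B2.
Leading byte 0xF3 = 11110011 matches 11110xxx → 4-byte sequence.
Byte 1: 0xF3 = 11110011, payload 011 (3 bits).
Byte 2: 0x95 = 10010101 (10xxxxxx ✓), payload 010101.
Byte 3: 0xB6 = 10110110 (10xxxxxx ✓), payload 110110.
Byte 4: 0xB2 = 10110010 (10xxxxxx ✓), payload 110010.
Concatenate: 011010101110110110010 = 0xD5DB2 (21 bits → U+D5DB2).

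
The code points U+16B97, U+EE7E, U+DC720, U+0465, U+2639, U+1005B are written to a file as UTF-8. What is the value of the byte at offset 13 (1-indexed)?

0xA5

1-indexed offset 13 is 0-indexed offset 12.
U+16B97 → 4-byte form F0 96 AE 97 at offsets 0–3.
U+EE7E → 3-byte form EE B9 BE at offsets 4–6.
U+DC720 → 4-byte form F3 9C 9C A0 at offsets 7–10.
U+0465 → 2-byte form D1 A5 at offsets 11–12.
Offset 12 falls in char 4's range; it's byte 2 of D1 A5 = 0xA5.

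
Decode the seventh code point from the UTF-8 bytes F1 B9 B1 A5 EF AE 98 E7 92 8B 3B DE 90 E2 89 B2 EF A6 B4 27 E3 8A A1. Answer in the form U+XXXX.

U+F9B4

Offset 0: leading byte 0xF1 = 11110001 → 4-byte char #1 = F1 B9 B1 A5.
Offset 4: leading byte 0xEF = 11101111 → 3-byte char #2 = EF AE 98.
Offset 7: leading byte 0xE7 = 11100111 → 3-byte char #3 = E7 92 8B.
Offset 10: leading byte 0x3B = 00111011 → 1-byte char #4 = 3B.
Offset 11: leading byte 0xDE = 11011110 → 2-byte char #5 = DE 90.
Offset 13: leading byte 0xE2 = 11100010 → 3-byte char #6 = E2 89 B2.
Offset 16: leading byte 0xEF = 11101111 → 3-byte char #7 = EF A6 B4.
Leading byte 0xEF = 11101111 matches 1110xxxx → 3-byte sequence.
Byte 1: 0xEF = 11101111, payload 1111 (4 bits).
Byte 2: 0xA6 = 10100110 (10xxxxxx ✓), payload 100110.
Byte 3: 0xB4 = 10110100 (10xxxxxx ✓), payload 110100.
Concatenate: 1111100110110100 = 0xF9B4 (16 bits → U+F9B4).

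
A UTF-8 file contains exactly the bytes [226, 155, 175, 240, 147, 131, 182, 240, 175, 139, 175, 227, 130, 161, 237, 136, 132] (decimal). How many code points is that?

5

Byte at offset 0: 0xE2 = 11100010 → 3-byte char (#1). Advance 3.
Byte at offset 3: 0xF0 = 11110000 → 4-byte char (#2). Advance 4.
Byte at offset 7: 0xF0 = 11110000 → 4-byte char (#3). Advance 4.
Byte at offset 11: 0xE3 = 11100011 → 3-byte char (#4). Advance 3.
Byte at offset 14: 0xED = 11101101 → 3-byte char (#5). Advance 3.
Reached end at offset 17 after 5 code points.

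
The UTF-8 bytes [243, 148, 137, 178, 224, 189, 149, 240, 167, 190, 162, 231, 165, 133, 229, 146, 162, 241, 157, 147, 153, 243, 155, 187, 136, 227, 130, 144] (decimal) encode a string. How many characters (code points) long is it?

Byte at offset 0: 0xF3 = 11110011 → 4-byte char (#1). Advance 4.
Byte at offset 4: 0xE0 = 11100000 → 3-byte char (#2). Advance 3.
Byte at offset 7: 0xF0 = 11110000 → 4-byte char (#3). Advance 4.
Byte at offset 11: 0xE7 = 11100111 → 3-byte char (#4). Advance 3.
Byte at offset 14: 0xE5 = 11100101 → 3-byte char (#5). Advance 3.
Byte at offset 17: 0xF1 = 11110001 → 4-byte char (#6). Advance 4.
Byte at offset 21: 0xF3 = 11110011 → 4-byte char (#7). Advance 4.
Byte at offset 25: 0xE3 = 11100011 → 3-byte char (#8). Advance 3.
Reached end at offset 28 after 8 code points.

8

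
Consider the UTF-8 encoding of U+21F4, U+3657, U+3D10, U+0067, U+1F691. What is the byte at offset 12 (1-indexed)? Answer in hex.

0x9F

1-indexed offset 12 is 0-indexed offset 11.
U+21F4 → 3-byte form E2 87 B4 at offsets 0–2.
U+3657 → 3-byte form E3 99 97 at offsets 3–5.
U+3D10 → 3-byte form E3 B4 90 at offsets 6–8.
U+0067 → 1-byte form 67 at offsets 9–9.
U+1F691 → 4-byte form F0 9F 9A 91 at offsets 10–13.
Offset 11 falls in char 5's range; it's byte 2 of F0 9F 9A 91 = 0x9F.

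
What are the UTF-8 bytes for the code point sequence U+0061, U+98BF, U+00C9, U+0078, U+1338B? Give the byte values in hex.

U+0061: 1-byte form → 61.
U+98BF: 3-byte form → E9 A2 BF.
U+00C9: 2-byte form → C3 89.
U+0078: 1-byte form → 78.
U+1338B: 4-byte form → F0 93 8E 8B.
Concatenated (11 bytes): 61 E9 A2 BF C3 89 78 F0 93 8E 8B.

61 E9 A2 BF C3 89 78 F0 93 8E 8B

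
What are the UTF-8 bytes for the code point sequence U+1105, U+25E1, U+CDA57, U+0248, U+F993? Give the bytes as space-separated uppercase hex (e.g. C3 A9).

E1 84 85 E2 97 A1 F3 8D A9 97 C9 88 EF A6 93

U+1105: 3-byte form → E1 84 85.
U+25E1: 3-byte form → E2 97 A1.
U+CDA57: 4-byte form → F3 8D A9 97.
U+0248: 2-byte form → C9 88.
U+F993: 3-byte form → EF A6 93.
Concatenated (15 bytes): E1 84 85 E2 97 A1 F3 8D A9 97 C9 88 EF A6 93.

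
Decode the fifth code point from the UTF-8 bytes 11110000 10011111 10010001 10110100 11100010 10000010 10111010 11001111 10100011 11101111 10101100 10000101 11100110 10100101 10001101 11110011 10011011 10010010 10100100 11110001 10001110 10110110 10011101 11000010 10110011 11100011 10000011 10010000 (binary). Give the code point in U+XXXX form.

U+694D

Offset 0: leading byte 0xF0 = 11110000 → 4-byte char #1 = F0 9F 91 B4.
Offset 4: leading byte 0xE2 = 11100010 → 3-byte char #2 = E2 82 BA.
Offset 7: leading byte 0xCF = 11001111 → 2-byte char #3 = CF A3.
Offset 9: leading byte 0xEF = 11101111 → 3-byte char #4 = EF AC 85.
Offset 12: leading byte 0xE6 = 11100110 → 3-byte char #5 = E6 A5 8D.
Leading byte 0xE6 = 11100110 matches 1110xxxx → 3-byte sequence.
Byte 1: 0xE6 = 11100110, payload 0110 (4 bits).
Byte 2: 0xA5 = 10100101 (10xxxxxx ✓), payload 100101.
Byte 3: 0x8D = 10001101 (10xxxxxx ✓), payload 001101.
Concatenate: 0110100101001101 = 0x694D (16 bits → U+694D).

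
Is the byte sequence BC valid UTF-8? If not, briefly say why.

Byte 0xBC = 10111100 has the form 10xxxxxx — a continuation byte — but there is no preceding leading byte.

invalid (continuation byte with no leading byte)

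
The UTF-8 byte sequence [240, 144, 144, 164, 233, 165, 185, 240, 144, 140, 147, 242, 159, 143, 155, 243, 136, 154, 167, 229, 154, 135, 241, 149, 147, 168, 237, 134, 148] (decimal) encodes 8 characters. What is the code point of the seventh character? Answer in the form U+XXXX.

Offset 0: leading byte 0xF0 = 11110000 → 4-byte char #1 = F0 90 90 A4.
Offset 4: leading byte 0xE9 = 11101001 → 3-byte char #2 = E9 A5 B9.
Offset 7: leading byte 0xF0 = 11110000 → 4-byte char #3 = F0 90 8C 93.
Offset 11: leading byte 0xF2 = 11110010 → 4-byte char #4 = F2 9F 8F 9B.
Offset 15: leading byte 0xF3 = 11110011 → 4-byte char #5 = F3 88 9A A7.
Offset 19: leading byte 0xE5 = 11100101 → 3-byte char #6 = E5 9A 87.
Offset 22: leading byte 0xF1 = 11110001 → 4-byte char #7 = F1 95 93 A8.
Leading byte 0xF1 = 11110001 matches 11110xxx → 4-byte sequence.
Byte 1: 0xF1 = 11110001, payload 001 (3 bits).
Byte 2: 0x95 = 10010101 (10xxxxxx ✓), payload 010101.
Byte 3: 0x93 = 10010011 (10xxxxxx ✓), payload 010011.
Byte 4: 0xA8 = 10101000 (10xxxxxx ✓), payload 101000.
Concatenate: 001010101010011101000 = 0x554E8 (21 bits → U+554E8).

U+554E8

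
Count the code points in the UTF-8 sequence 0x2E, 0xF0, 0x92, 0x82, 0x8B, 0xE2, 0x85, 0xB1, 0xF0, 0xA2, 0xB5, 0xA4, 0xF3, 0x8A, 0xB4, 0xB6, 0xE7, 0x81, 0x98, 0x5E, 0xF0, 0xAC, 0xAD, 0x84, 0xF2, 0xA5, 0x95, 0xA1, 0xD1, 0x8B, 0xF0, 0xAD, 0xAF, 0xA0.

11

Byte at offset 0: 0x2E = 00101110 → 1-byte char (#1). Advance 1.
Byte at offset 1: 0xF0 = 11110000 → 4-byte char (#2). Advance 4.
Byte at offset 5: 0xE2 = 11100010 → 3-byte char (#3). Advance 3.
Byte at offset 8: 0xF0 = 11110000 → 4-byte char (#4). Advance 4.
Byte at offset 12: 0xF3 = 11110011 → 4-byte char (#5). Advance 4.
Byte at offset 16: 0xE7 = 11100111 → 3-byte char (#6). Advance 3.
Byte at offset 19: 0x5E = 01011110 → 1-byte char (#7). Advance 1.
Byte at offset 20: 0xF0 = 11110000 → 4-byte char (#8). Advance 4.
Byte at offset 24: 0xF2 = 11110010 → 4-byte char (#9). Advance 4.
Byte at offset 28: 0xD1 = 11010001 → 2-byte char (#10). Advance 2.
Byte at offset 30: 0xF0 = 11110000 → 4-byte char (#11). Advance 4.
Reached end at offset 34 after 11 code points.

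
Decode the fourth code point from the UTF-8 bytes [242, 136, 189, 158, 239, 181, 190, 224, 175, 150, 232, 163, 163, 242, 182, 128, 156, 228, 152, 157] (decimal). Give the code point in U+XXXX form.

Offset 0: leading byte 0xF2 = 11110010 → 4-byte char #1 = F2 88 BD 9E.
Offset 4: leading byte 0xEF = 11101111 → 3-byte char #2 = EF B5 BE.
Offset 7: leading byte 0xE0 = 11100000 → 3-byte char #3 = E0 AF 96.
Offset 10: leading byte 0xE8 = 11101000 → 3-byte char #4 = E8 A3 A3.
Leading byte 0xE8 = 11101000 matches 1110xxxx → 3-byte sequence.
Byte 1: 0xE8 = 11101000, payload 1000 (4 bits).
Byte 2: 0xA3 = 10100011 (10xxxxxx ✓), payload 100011.
Byte 3: 0xA3 = 10100011 (10xxxxxx ✓), payload 100011.
Concatenate: 1000100011100011 = 0x88E3 (16 bits → U+88E3).

U+88E3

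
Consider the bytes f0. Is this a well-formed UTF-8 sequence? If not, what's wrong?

Leading byte 0xF0 = 11110000 → 4-byte form, but only 1 byte is present.

invalid (sequence truncated)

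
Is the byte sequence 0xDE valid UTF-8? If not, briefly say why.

invalid (sequence truncated)

Leading byte 0xDE = 11011110 → 2-byte form, but only 1 byte is present.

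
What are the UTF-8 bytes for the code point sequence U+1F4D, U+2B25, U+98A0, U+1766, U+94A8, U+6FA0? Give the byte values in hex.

E1 BD 8D E2 AC A5 E9 A2 A0 E1 9D A6 E9 92 A8 E6 BE A0

U+1F4D: 3-byte form → E1 BD 8D.
U+2B25: 3-byte form → E2 AC A5.
U+98A0: 3-byte form → E9 A2 A0.
U+1766: 3-byte form → E1 9D A6.
U+94A8: 3-byte form → E9 92 A8.
U+6FA0: 3-byte form → E6 BE A0.
Concatenated (18 bytes): E1 BD 8D E2 AC A5 E9 A2 A0 E1 9D A6 E9 92 A8 E6 BE A0.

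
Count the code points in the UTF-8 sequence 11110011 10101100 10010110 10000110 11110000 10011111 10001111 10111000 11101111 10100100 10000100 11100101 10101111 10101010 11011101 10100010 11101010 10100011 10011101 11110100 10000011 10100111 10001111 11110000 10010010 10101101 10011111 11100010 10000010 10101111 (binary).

Byte at offset 0: 0xF3 = 11110011 → 4-byte char (#1). Advance 4.
Byte at offset 4: 0xF0 = 11110000 → 4-byte char (#2). Advance 4.
Byte at offset 8: 0xEF = 11101111 → 3-byte char (#3). Advance 3.
Byte at offset 11: 0xE5 = 11100101 → 3-byte char (#4). Advance 3.
Byte at offset 14: 0xDD = 11011101 → 2-byte char (#5). Advance 2.
Byte at offset 16: 0xEA = 11101010 → 3-byte char (#6). Advance 3.
Byte at offset 19: 0xF4 = 11110100 → 4-byte char (#7). Advance 4.
Byte at offset 23: 0xF0 = 11110000 → 4-byte char (#8). Advance 4.
Byte at offset 27: 0xE2 = 11100010 → 3-byte char (#9). Advance 3.
Reached end at offset 30 after 9 code points.

9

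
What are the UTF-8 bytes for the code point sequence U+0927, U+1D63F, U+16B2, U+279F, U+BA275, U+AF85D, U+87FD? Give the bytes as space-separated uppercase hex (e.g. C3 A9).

E0 A4 A7 F0 9D 98 BF E1 9A B2 E2 9E 9F F2 BA 89 B5 F2 AF A1 9D E8 9F BD

U+0927: 3-byte form → E0 A4 A7.
U+1D63F: 4-byte form → F0 9D 98 BF.
U+16B2: 3-byte form → E1 9A B2.
U+279F: 3-byte form → E2 9E 9F.
U+BA275: 4-byte form → F2 BA 89 B5.
U+AF85D: 4-byte form → F2 AF A1 9D.
U+87FD: 3-byte form → E8 9F BD.
Concatenated (24 bytes): E0 A4 A7 F0 9D 98 BF E1 9A B2 E2 9E 9F F2 BA 89 B5 F2 AF A1 9D E8 9F BD.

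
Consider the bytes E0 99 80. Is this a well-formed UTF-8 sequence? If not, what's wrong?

invalid (overlong encoding)

Leading byte 0xE0 = 11100000 → 3-byte form.
Continuation bytes all match 10xxxxxx. Payload decodes to 0x640.
But 0x640 < 0x800, the minimum for a 3-byte sequence — this is an overlong encoding.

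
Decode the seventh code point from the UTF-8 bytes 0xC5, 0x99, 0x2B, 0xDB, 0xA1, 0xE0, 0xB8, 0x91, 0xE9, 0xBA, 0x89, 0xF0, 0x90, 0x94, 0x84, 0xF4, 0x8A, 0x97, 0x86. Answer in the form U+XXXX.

U+10A5C6

Offset 0: leading byte 0xC5 = 11000101 → 2-byte char #1 = C5 99.
Offset 2: leading byte 0x2B = 00101011 → 1-byte char #2 = 2B.
Offset 3: leading byte 0xDB = 11011011 → 2-byte char #3 = DB A1.
Offset 5: leading byte 0xE0 = 11100000 → 3-byte char #4 = E0 B8 91.
Offset 8: leading byte 0xE9 = 11101001 → 3-byte char #5 = E9 BA 89.
Offset 11: leading byte 0xF0 = 11110000 → 4-byte char #6 = F0 90 94 84.
Offset 15: leading byte 0xF4 = 11110100 → 4-byte char #7 = F4 8A 97 86.
Leading byte 0xF4 = 11110100 matches 11110xxx → 4-byte sequence.
Byte 1: 0xF4 = 11110100, payload 100 (3 bits).
Byte 2: 0x8A = 10001010 (10xxxxxx ✓), payload 001010.
Byte 3: 0x97 = 10010111 (10xxxxxx ✓), payload 010111.
Byte 4: 0x86 = 10000110 (10xxxxxx ✓), payload 000110.
Concatenate: 100001010010111000110 = 0x10A5C6 (21 bits → U+10A5C6).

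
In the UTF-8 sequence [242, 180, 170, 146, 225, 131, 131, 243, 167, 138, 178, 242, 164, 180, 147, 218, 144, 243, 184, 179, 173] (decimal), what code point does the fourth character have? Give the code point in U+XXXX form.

U+A4D13

Offset 0: leading byte 0xF2 = 11110010 → 4-byte char #1 = F2 B4 AA 92.
Offset 4: leading byte 0xE1 = 11100001 → 3-byte char #2 = E1 83 83.
Offset 7: leading byte 0xF3 = 11110011 → 4-byte char #3 = F3 A7 8A B2.
Offset 11: leading byte 0xF2 = 11110010 → 4-byte char #4 = F2 A4 B4 93.
Leading byte 0xF2 = 11110010 matches 11110xxx → 4-byte sequence.
Byte 1: 0xF2 = 11110010, payload 010 (3 bits).
Byte 2: 0xA4 = 10100100 (10xxxxxx ✓), payload 100100.
Byte 3: 0xB4 = 10110100 (10xxxxxx ✓), payload 110100.
Byte 4: 0x93 = 10010011 (10xxxxxx ✓), payload 010011.
Concatenate: 010100100110100010011 = 0xA4D13 (21 bits → U+A4D13).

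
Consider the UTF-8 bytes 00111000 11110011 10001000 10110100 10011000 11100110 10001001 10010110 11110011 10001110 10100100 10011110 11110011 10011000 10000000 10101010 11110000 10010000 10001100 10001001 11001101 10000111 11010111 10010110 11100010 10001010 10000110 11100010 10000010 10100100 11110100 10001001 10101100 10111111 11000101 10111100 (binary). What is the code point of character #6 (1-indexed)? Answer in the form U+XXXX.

Offset 0: leading byte 0x38 = 00111000 → 1-byte char #1 = 38.
Offset 1: leading byte 0xF3 = 11110011 → 4-byte char #2 = F3 88 B4 98.
Offset 5: leading byte 0xE6 = 11100110 → 3-byte char #3 = E6 89 96.
Offset 8: leading byte 0xF3 = 11110011 → 4-byte char #4 = F3 8E A4 9E.
Offset 12: leading byte 0xF3 = 11110011 → 4-byte char #5 = F3 98 80 AA.
Offset 16: leading byte 0xF0 = 11110000 → 4-byte char #6 = F0 90 8C 89.
Leading byte 0xF0 = 11110000 matches 11110xxx → 4-byte sequence.
Byte 1: 0xF0 = 11110000, payload 000 (3 bits).
Byte 2: 0x90 = 10010000 (10xxxxxx ✓), payload 010000.
Byte 3: 0x8C = 10001100 (10xxxxxx ✓), payload 001100.
Byte 4: 0x89 = 10001001 (10xxxxxx ✓), payload 001001.
Concatenate: 000010000001100001001 = 0x10309 (21 bits → U+10309).

U+10309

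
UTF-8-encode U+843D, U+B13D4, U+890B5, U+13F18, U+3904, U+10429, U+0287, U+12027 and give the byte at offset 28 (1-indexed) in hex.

1-indexed offset 28 is 0-indexed offset 27.
U+843D → 3-byte form E8 90 BD at offsets 0–2.
U+B13D4 → 4-byte form F2 B1 8F 94 at offsets 3–6.
U+890B5 → 4-byte form F2 89 82 B5 at offsets 7–10.
U+13F18 → 4-byte form F0 93 BC 98 at offsets 11–14.
U+3904 → 3-byte form E3 A4 84 at offsets 15–17.
U+10429 → 4-byte form F0 90 90 A9 at offsets 18–21.
U+0287 → 2-byte form CA 87 at offsets 22–23.
U+12027 → 4-byte form F0 92 80 A7 at offsets 24–27.
Offset 27 falls in char 8's range; it's byte 4 of F0 92 80 A7 = 0xA7.

0xA7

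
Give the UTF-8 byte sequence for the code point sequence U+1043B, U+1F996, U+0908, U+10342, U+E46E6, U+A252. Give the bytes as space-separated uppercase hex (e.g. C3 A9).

F0 90 90 BB F0 9F A6 96 E0 A4 88 F0 90 8D 82 F3 A4 9B A6 EA 89 92

U+1043B: 4-byte form → F0 90 90 BB.
U+1F996: 4-byte form → F0 9F A6 96.
U+0908: 3-byte form → E0 A4 88.
U+10342: 4-byte form → F0 90 8D 82.
U+E46E6: 4-byte form → F3 A4 9B A6.
U+A252: 3-byte form → EA 89 92.
Concatenated (22 bytes): F0 90 90 BB F0 9F A6 96 E0 A4 88 F0 90 8D 82 F3 A4 9B A6 EA 89 92.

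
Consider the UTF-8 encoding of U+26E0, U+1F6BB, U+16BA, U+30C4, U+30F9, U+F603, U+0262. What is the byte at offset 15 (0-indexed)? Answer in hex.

0xB9

U+26E0 → 3-byte form E2 9B A0 at offsets 0–2.
U+1F6BB → 4-byte form F0 9F 9A BB at offsets 3–6.
U+16BA → 3-byte form E1 9A BA at offsets 7–9.
U+30C4 → 3-byte form E3 83 84 at offsets 10–12.
U+30F9 → 3-byte form E3 83 B9 at offsets 13–15.
Offset 15 falls in char 5's range; it's byte 3 of E3 83 B9 = 0xB9.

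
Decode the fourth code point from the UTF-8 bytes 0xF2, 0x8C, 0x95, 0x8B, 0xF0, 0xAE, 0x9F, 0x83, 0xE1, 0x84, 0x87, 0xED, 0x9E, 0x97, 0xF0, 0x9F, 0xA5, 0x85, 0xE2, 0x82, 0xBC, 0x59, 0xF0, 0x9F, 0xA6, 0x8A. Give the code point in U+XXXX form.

Offset 0: leading byte 0xF2 = 11110010 → 4-byte char #1 = F2 8C 95 8B.
Offset 4: leading byte 0xF0 = 11110000 → 4-byte char #2 = F0 AE 9F 83.
Offset 8: leading byte 0xE1 = 11100001 → 3-byte char #3 = E1 84 87.
Offset 11: leading byte 0xED = 11101101 → 3-byte char #4 = ED 9E 97.
Leading byte 0xED = 11101101 matches 1110xxxx → 3-byte sequence.
Byte 1: 0xED = 11101101, payload 1101 (4 bits).
Byte 2: 0x9E = 10011110 (10xxxxxx ✓), payload 011110.
Byte 3: 0x97 = 10010111 (10xxxxxx ✓), payload 010111.
Concatenate: 1101011110010111 = 0xD797 (16 bits → U+D797).

U+D797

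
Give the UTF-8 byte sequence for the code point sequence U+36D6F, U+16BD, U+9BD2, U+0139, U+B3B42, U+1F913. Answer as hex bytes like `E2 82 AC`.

F0 B6 B5 AF E1 9A BD E9 AF 92 C4 B9 F2 B3 AD 82 F0 9F A4 93

U+36D6F: 4-byte form → F0 B6 B5 AF.
U+16BD: 3-byte form → E1 9A BD.
U+9BD2: 3-byte form → E9 AF 92.
U+0139: 2-byte form → C4 B9.
U+B3B42: 4-byte form → F2 B3 AD 82.
U+1F913: 4-byte form → F0 9F A4 93.
Concatenated (20 bytes): F0 B6 B5 AF E1 9A BD E9 AF 92 C4 B9 F2 B3 AD 82 F0 9F A4 93.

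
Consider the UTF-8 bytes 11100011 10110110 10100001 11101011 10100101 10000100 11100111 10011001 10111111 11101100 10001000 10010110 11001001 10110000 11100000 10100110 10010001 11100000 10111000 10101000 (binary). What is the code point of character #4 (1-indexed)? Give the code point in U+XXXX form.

U+C216

Offset 0: leading byte 0xE3 = 11100011 → 3-byte char #1 = E3 B6 A1.
Offset 3: leading byte 0xEB = 11101011 → 3-byte char #2 = EB A5 84.
Offset 6: leading byte 0xE7 = 11100111 → 3-byte char #3 = E7 99 BF.
Offset 9: leading byte 0xEC = 11101100 → 3-byte char #4 = EC 88 96.
Leading byte 0xEC = 11101100 matches 1110xxxx → 3-byte sequence.
Byte 1: 0xEC = 11101100, payload 1100 (4 bits).
Byte 2: 0x88 = 10001000 (10xxxxxx ✓), payload 001000.
Byte 3: 0x96 = 10010110 (10xxxxxx ✓), payload 010110.
Concatenate: 1100001000010110 = 0xC216 (16 bits → U+C216).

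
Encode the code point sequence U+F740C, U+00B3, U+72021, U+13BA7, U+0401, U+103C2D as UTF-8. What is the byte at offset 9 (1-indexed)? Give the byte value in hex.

0x80

1-indexed offset 9 is 0-indexed offset 8.
U+F740C → 4-byte form F3 B7 90 8C at offsets 0–3.
U+00B3 → 2-byte form C2 B3 at offsets 4–5.
U+72021 → 4-byte form F1 B2 80 A1 at offsets 6–9.
Offset 8 falls in char 3's range; it's byte 3 of F1 B2 80 A1 = 0x80.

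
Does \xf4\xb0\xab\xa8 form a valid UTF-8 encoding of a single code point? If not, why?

Leading byte 0xF4 = 11110100 → 4-byte form.
Payload = 0x130AE8, which exceeds U+10FFFF, the maximum Unicode code point. (Leading bytes F5–FF, or F4 followed by ≥ 0x90, are invalid.)

invalid (encodes a value above U+10FFFF)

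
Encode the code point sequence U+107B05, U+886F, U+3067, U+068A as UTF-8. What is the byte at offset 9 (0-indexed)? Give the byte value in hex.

0xA7

U+107B05 → 4-byte form F4 87 AC 85 at offsets 0–3.
U+886F → 3-byte form E8 A1 AF at offsets 4–6.
U+3067 → 3-byte form E3 81 A7 at offsets 7–9.
Offset 9 falls in char 3's range; it's byte 3 of E3 81 A7 = 0xA7.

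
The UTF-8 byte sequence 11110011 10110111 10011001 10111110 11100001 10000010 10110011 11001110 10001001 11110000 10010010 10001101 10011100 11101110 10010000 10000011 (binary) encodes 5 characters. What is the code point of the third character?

Offset 0: leading byte 0xF3 = 11110011 → 4-byte char #1 = F3 B7 99 BE.
Offset 4: leading byte 0xE1 = 11100001 → 3-byte char #2 = E1 82 B3.
Offset 7: leading byte 0xCE = 11001110 → 2-byte char #3 = CE 89.
Leading byte 0xCE = 11001110 matches 110xxxxx → 2-byte sequence.
Byte 1: 0xCE = 11001110, payload 01110 (5 bits).
Byte 2: 0x89 = 10001001 (10xxxxxx ✓), payload 001001.
Concatenate: 01110001001 = 0x389 (11 bits → U+0389).

U+0389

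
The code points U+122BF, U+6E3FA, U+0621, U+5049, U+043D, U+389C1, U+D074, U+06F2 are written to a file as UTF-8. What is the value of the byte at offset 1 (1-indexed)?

0xF0

1-indexed offset 1 is 0-indexed offset 0.
U+122BF → 4-byte form F0 92 8A BF at offsets 0–3.
Offset 0 falls in char 1's range; it's byte 1 of F0 92 8A BF = 0xF0.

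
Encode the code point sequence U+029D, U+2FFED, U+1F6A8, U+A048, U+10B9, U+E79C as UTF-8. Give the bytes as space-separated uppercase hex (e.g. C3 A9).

U+029D: 2-byte form → CA 9D.
U+2FFED: 4-byte form → F0 AF BF AD.
U+1F6A8: 4-byte form → F0 9F 9A A8.
U+A048: 3-byte form → EA 81 88.
U+10B9: 3-byte form → E1 82 B9.
U+E79C: 3-byte form → EE 9E 9C.
Concatenated (19 bytes): CA 9D F0 AF BF AD F0 9F 9A A8 EA 81 88 E1 82 B9 EE 9E 9C.

CA 9D F0 AF BF AD F0 9F 9A A8 EA 81 88 E1 82 B9 EE 9E 9C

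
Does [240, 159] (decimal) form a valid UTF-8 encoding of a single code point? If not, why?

Leading byte 0xF0 = 11110000 → 4-byte form, but only 2 bytes are present.

invalid (sequence truncated)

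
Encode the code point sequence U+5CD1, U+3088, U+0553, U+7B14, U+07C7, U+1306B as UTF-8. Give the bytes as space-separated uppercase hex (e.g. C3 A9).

U+5CD1: 3-byte form → E5 B3 91.
U+3088: 3-byte form → E3 82 88.
U+0553: 2-byte form → D5 93.
U+7B14: 3-byte form → E7 AC 94.
U+07C7: 2-byte form → DF 87.
U+1306B: 4-byte form → F0 93 81 AB.
Concatenated (17 bytes): E5 B3 91 E3 82 88 D5 93 E7 AC 94 DF 87 F0 93 81 AB.

E5 B3 91 E3 82 88 D5 93 E7 AC 94 DF 87 F0 93 81 AB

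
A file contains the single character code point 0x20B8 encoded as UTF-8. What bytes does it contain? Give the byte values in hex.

E2 82 B8

U+20B8 = 0x20B8 = 8376 decimal. In range U+0800–U+FFFF → 3-byte form: 1110xxxx 10xxxxxx 10xxxxxx.
Binary (16 bits): 0010000010111000.
Split 4+6+6: 0010 | 000010 | 111000.
Byte 1: 11100010 = 0xE2.
Byte 2: 10000010 = 0x82.
Byte 3: 10111000 = 0xB8.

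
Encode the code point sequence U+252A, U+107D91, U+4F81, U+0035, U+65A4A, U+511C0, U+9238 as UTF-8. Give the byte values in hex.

U+252A: 3-byte form → E2 94 AA.
U+107D91: 4-byte form → F4 87 B6 91.
U+4F81: 3-byte form → E4 BE 81.
U+0035: 1-byte form → 35.
U+65A4A: 4-byte form → F1 A5 A9 8A.
U+511C0: 4-byte form → F1 91 87 80.
U+9238: 3-byte form → E9 88 B8.
Concatenated (22 bytes): E2 94 AA F4 87 B6 91 E4 BE 81 35 F1 A5 A9 8A F1 91 87 80 E9 88 B8.

E2 94 AA F4 87 B6 91 E4 BE 81 35 F1 A5 A9 8A F1 91 87 80 E9 88 B8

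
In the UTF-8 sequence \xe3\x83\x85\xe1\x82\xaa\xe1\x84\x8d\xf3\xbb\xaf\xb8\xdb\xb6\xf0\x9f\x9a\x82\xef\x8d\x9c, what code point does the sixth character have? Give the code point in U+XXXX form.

Offset 0: leading byte 0xE3 = 11100011 → 3-byte char #1 = E3 83 85.
Offset 3: leading byte 0xE1 = 11100001 → 3-byte char #2 = E1 82 AA.
Offset 6: leading byte 0xE1 = 11100001 → 3-byte char #3 = E1 84 8D.
Offset 9: leading byte 0xF3 = 11110011 → 4-byte char #4 = F3 BB AF B8.
Offset 13: leading byte 0xDB = 11011011 → 2-byte char #5 = DB B6.
Offset 15: leading byte 0xF0 = 11110000 → 4-byte char #6 = F0 9F 9A 82.
Leading byte 0xF0 = 11110000 matches 11110xxx → 4-byte sequence.
Byte 1: 0xF0 = 11110000, payload 000 (3 bits).
Byte 2: 0x9F = 10011111 (10xxxxxx ✓), payload 011111.
Byte 3: 0x9A = 10011010 (10xxxxxx ✓), payload 011010.
Byte 4: 0x82 = 10000010 (10xxxxxx ✓), payload 000010.
Concatenate: 000011111011010000010 = 0x1F682 (21 bits → U+1F682).

U+1F682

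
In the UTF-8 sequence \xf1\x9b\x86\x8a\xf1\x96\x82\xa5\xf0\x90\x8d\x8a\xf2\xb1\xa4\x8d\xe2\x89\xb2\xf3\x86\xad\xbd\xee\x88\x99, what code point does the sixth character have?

U+C6B7D

Offset 0: leading byte 0xF1 = 11110001 → 4-byte char #1 = F1 9B 86 8A.
Offset 4: leading byte 0xF1 = 11110001 → 4-byte char #2 = F1 96 82 A5.
Offset 8: leading byte 0xF0 = 11110000 → 4-byte char #3 = F0 90 8D 8A.
Offset 12: leading byte 0xF2 = 11110010 → 4-byte char #4 = F2 B1 A4 8D.
Offset 16: leading byte 0xE2 = 11100010 → 3-byte char #5 = E2 89 B2.
Offset 19: leading byte 0xF3 = 11110011 → 4-byte char #6 = F3 86 AD BD.
Leading byte 0xF3 = 11110011 matches 11110xxx → 4-byte sequence.
Byte 1: 0xF3 = 11110011, payload 011 (3 bits).
Byte 2: 0x86 = 10000110 (10xxxxxx ✓), payload 000110.
Byte 3: 0xAD = 10101101 (10xxxxxx ✓), payload 101101.
Byte 4: 0xBD = 10111101 (10xxxxxx ✓), payload 111101.
Concatenate: 011000110101101111101 = 0xC6B7D (21 bits → U+C6B7D).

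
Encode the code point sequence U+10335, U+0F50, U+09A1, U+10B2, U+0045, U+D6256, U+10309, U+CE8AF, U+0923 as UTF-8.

U+10335: 4-byte form → F0 90 8C B5.
U+0F50: 3-byte form → E0 BD 90.
U+09A1: 3-byte form → E0 A6 A1.
U+10B2: 3-byte form → E1 82 B2.
U+0045: 1-byte form → 45.
U+D6256: 4-byte form → F3 96 89 96.
U+10309: 4-byte form → F0 90 8C 89.
U+CE8AF: 4-byte form → F3 8E A2 AF.
U+0923: 3-byte form → E0 A4 A3.
Concatenated (29 bytes): F0 90 8C B5 E0 BD 90 E0 A6 A1 E1 82 B2 45 F3 96 89 96 F0 90 8C 89 F3 8E A2 AF E0 A4 A3.

F0 90 8C B5 E0 BD 90 E0 A6 A1 E1 82 B2 45 F3 96 89 96 F0 90 8C 89 F3 8E A2 AF E0 A4 A3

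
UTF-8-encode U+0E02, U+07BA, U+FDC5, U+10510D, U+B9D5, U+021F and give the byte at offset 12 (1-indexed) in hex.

0x8D

1-indexed offset 12 is 0-indexed offset 11.
U+0E02 → 3-byte form E0 B8 82 at offsets 0–2.
U+07BA → 2-byte form DE BA at offsets 3–4.
U+FDC5 → 3-byte form EF B7 85 at offsets 5–7.
U+10510D → 4-byte form F4 85 84 8D at offsets 8–11.
Offset 11 falls in char 4's range; it's byte 4 of F4 85 84 8D = 0x8D.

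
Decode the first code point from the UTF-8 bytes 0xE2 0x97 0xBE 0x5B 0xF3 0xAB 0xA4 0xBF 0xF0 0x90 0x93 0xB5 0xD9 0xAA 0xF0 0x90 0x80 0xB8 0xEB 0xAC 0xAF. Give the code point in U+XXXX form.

Offset 0: leading byte 0xE2 = 11100010 → 3-byte char #1 = E2 97 BE.
Leading byte 0xE2 = 11100010 matches 1110xxxx → 3-byte sequence.
Byte 1: 0xE2 = 11100010, payload 0010 (4 bits).
Byte 2: 0x97 = 10010111 (10xxxxxx ✓), payload 010111.
Byte 3: 0xBE = 10111110 (10xxxxxx ✓), payload 111110.
Concatenate: 0010010111111110 = 0x25FE (16 bits → U+25FE).

U+25FE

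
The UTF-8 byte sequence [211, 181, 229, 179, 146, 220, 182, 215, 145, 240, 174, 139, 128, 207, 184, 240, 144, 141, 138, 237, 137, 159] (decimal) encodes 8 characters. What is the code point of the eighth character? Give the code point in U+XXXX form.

Offset 0: leading byte 0xD3 = 11010011 → 2-byte char #1 = D3 B5.
Offset 2: leading byte 0xE5 = 11100101 → 3-byte char #2 = E5 B3 92.
Offset 5: leading byte 0xDC = 11011100 → 2-byte char #3 = DC B6.
Offset 7: leading byte 0xD7 = 11010111 → 2-byte char #4 = D7 91.
Offset 9: leading byte 0xF0 = 11110000 → 4-byte char #5 = F0 AE 8B 80.
Offset 13: leading byte 0xCF = 11001111 → 2-byte char #6 = CF B8.
Offset 15: leading byte 0xF0 = 11110000 → 4-byte char #7 = F0 90 8D 8A.
Offset 19: leading byte 0xED = 11101101 → 3-byte char #8 = ED 89 9F.
Leading byte 0xED = 11101101 matches 1110xxxx → 3-byte sequence.
Byte 1: 0xED = 11101101, payload 1101 (4 bits).
Byte 2: 0x89 = 10001001 (10xxxxxx ✓), payload 001001.
Byte 3: 0x9F = 10011111 (10xxxxxx ✓), payload 011111.
Concatenate: 1101001001011111 = 0xD25F (16 bits → U+D25F).

U+D25F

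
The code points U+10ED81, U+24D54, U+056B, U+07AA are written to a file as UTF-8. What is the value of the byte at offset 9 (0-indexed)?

U+10ED81 → 4-byte form F4 8E B6 81 at offsets 0–3.
U+24D54 → 4-byte form F0 A4 B5 94 at offsets 4–7.
U+056B → 2-byte form D5 AB at offsets 8–9.
Offset 9 falls in char 3's range; it's byte 2 of D5 AB = 0xAB.

0xAB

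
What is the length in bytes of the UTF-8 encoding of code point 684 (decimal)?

U+02AC = 0x2AC. UTF-8 uses 1 byte below 0x80, 2 below 0x800, 3 below 0x10000, 4 up to 0x10FFFF. 0x2AC is in U+0080–U+07FF → 2 bytes.

2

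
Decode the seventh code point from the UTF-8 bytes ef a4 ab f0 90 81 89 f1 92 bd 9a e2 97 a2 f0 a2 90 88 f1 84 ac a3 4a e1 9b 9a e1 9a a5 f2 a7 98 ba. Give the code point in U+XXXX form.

Offset 0: leading byte 0xEF = 11101111 → 3-byte char #1 = EF A4 AB.
Offset 3: leading byte 0xF0 = 11110000 → 4-byte char #2 = F0 90 81 89.
Offset 7: leading byte 0xF1 = 11110001 → 4-byte char #3 = F1 92 BD 9A.
Offset 11: leading byte 0xE2 = 11100010 → 3-byte char #4 = E2 97 A2.
Offset 14: leading byte 0xF0 = 11110000 → 4-byte char #5 = F0 A2 90 88.
Offset 18: leading byte 0xF1 = 11110001 → 4-byte char #6 = F1 84 AC A3.
Offset 22: leading byte 0x4A = 01001010 → 1-byte char #7 = 4A.
Leading byte 0x4A = 01001010 matches 0xxxxxxx → 1-byte sequence.
Byte 1: 0x4A = 01001010, payload 1001010 (7 bits).
Concatenate: 1001010 = 0x4A (7 bits → U+004A).

U+004A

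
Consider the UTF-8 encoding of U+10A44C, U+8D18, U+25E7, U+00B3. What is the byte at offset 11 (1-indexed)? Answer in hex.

0xC2

1-indexed offset 11 is 0-indexed offset 10.
U+10A44C → 4-byte form F4 8A 91 8C at offsets 0–3.
U+8D18 → 3-byte form E8 B4 98 at offsets 4–6.
U+25E7 → 3-byte form E2 97 A7 at offsets 7–9.
U+00B3 → 2-byte form C2 B3 at offsets 10–11.
Offset 10 falls in char 4's range; it's byte 1 of C2 B3 = 0xC2.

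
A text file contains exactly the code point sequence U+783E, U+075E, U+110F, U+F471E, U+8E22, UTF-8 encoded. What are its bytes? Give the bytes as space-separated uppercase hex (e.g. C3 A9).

E7 A0 BE DD 9E E1 84 8F F3 B4 9C 9E E8 B8 A2

U+783E: 3-byte form → E7 A0 BE.
U+075E: 2-byte form → DD 9E.
U+110F: 3-byte form → E1 84 8F.
U+F471E: 4-byte form → F3 B4 9C 9E.
U+8E22: 3-byte form → E8 B8 A2.
Concatenated (15 bytes): E7 A0 BE DD 9E E1 84 8F F3 B4 9C 9E E8 B8 A2.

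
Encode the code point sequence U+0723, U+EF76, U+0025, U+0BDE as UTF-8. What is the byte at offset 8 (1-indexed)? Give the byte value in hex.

1-indexed offset 8 is 0-indexed offset 7.
U+0723 → 2-byte form DC A3 at offsets 0–1.
U+EF76 → 3-byte form EE BD B6 at offsets 2–4.
U+0025 → 1-byte form 25 at offsets 5–5.
U+0BDE → 3-byte form E0 AF 9E at offsets 6–8.
Offset 7 falls in char 4's range; it's byte 2 of E0 AF 9E = 0xAF.

0xAF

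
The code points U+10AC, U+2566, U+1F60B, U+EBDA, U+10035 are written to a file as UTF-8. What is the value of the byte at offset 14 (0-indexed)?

U+10AC → 3-byte form E1 82 AC at offsets 0–2.
U+2566 → 3-byte form E2 95 A6 at offsets 3–5.
U+1F60B → 4-byte form F0 9F 98 8B at offsets 6–9.
U+EBDA → 3-byte form EE AF 9A at offsets 10–12.
U+10035 → 4-byte form F0 90 80 B5 at offsets 13–16.
Offset 14 falls in char 5's range; it's byte 2 of F0 90 80 B5 = 0x90.

0x90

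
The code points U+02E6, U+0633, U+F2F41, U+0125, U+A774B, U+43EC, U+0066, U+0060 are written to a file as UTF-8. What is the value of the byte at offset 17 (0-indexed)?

0x66

U+02E6 → 2-byte form CB A6 at offsets 0–1.
U+0633 → 2-byte form D8 B3 at offsets 2–3.
U+F2F41 → 4-byte form F3 B2 BD 81 at offsets 4–7.
U+0125 → 2-byte form C4 A5 at offsets 8–9.
U+A774B → 4-byte form F2 A7 9D 8B at offsets 10–13.
U+43EC → 3-byte form E4 8F AC at offsets 14–16.
U+0066 → 1-byte form 66 at offsets 17–17.
Offset 17 falls in char 7's range; it's byte 1 of 66 = 0x66.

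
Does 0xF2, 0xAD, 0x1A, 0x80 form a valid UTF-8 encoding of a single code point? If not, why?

invalid (non-continuation byte where continuation expected)

Leading byte 0xF2 = 11110010 → 4-byte form.
Byte 3 is 0x1A = 00011010, which is not 10xxxxxx — expected a continuation byte.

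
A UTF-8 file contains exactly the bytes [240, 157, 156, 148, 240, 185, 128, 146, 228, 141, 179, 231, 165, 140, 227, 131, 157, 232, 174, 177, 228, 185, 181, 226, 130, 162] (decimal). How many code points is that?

Byte at offset 0: 0xF0 = 11110000 → 4-byte char (#1). Advance 4.
Byte at offset 4: 0xF0 = 11110000 → 4-byte char (#2). Advance 4.
Byte at offset 8: 0xE4 = 11100100 → 3-byte char (#3). Advance 3.
Byte at offset 11: 0xE7 = 11100111 → 3-byte char (#4). Advance 3.
Byte at offset 14: 0xE3 = 11100011 → 3-byte char (#5). Advance 3.
Byte at offset 17: 0xE8 = 11101000 → 3-byte char (#6). Advance 3.
Byte at offset 20: 0xE4 = 11100100 → 3-byte char (#7). Advance 3.
Byte at offset 23: 0xE2 = 11100010 → 3-byte char (#8). Advance 3.
Reached end at offset 26 after 8 code points.

8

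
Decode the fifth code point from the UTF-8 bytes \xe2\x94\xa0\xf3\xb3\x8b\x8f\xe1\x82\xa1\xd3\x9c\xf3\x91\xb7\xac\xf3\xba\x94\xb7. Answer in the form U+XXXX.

U+D1DEC

Offset 0: leading byte 0xE2 = 11100010 → 3-byte char #1 = E2 94 A0.
Offset 3: leading byte 0xF3 = 11110011 → 4-byte char #2 = F3 B3 8B 8F.
Offset 7: leading byte 0xE1 = 11100001 → 3-byte char #3 = E1 82 A1.
Offset 10: leading byte 0xD3 = 11010011 → 2-byte char #4 = D3 9C.
Offset 12: leading byte 0xF3 = 11110011 → 4-byte char #5 = F3 91 B7 AC.
Leading byte 0xF3 = 11110011 matches 11110xxx → 4-byte sequence.
Byte 1: 0xF3 = 11110011, payload 011 (3 bits).
Byte 2: 0x91 = 10010001 (10xxxxxx ✓), payload 010001.
Byte 3: 0xB7 = 10110111 (10xxxxxx ✓), payload 110111.
Byte 4: 0xAC = 10101100 (10xxxxxx ✓), payload 101100.
Concatenate: 011010001110111101100 = 0xD1DEC (21 bits → U+D1DEC).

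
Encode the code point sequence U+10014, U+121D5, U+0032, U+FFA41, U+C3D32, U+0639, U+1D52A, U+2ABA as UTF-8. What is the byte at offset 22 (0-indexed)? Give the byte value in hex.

0xAA

U+10014 → 4-byte form F0 90 80 94 at offsets 0–3.
U+121D5 → 4-byte form F0 92 87 95 at offsets 4–7.
U+0032 → 1-byte form 32 at offsets 8–8.
U+FFA41 → 4-byte form F3 BF A9 81 at offsets 9–12.
U+C3D32 → 4-byte form F3 83 B4 B2 at offsets 13–16.
U+0639 → 2-byte form D8 B9 at offsets 17–18.
U+1D52A → 4-byte form F0 9D 94 AA at offsets 19–22.
Offset 22 falls in char 7's range; it's byte 4 of F0 9D 94 AA = 0xAA.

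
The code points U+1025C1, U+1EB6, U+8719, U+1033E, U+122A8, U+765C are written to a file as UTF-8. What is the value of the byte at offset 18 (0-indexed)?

U+1025C1 → 4-byte form F4 82 97 81 at offsets 0–3.
U+1EB6 → 3-byte form E1 BA B6 at offsets 4–6.
U+8719 → 3-byte form E8 9C 99 at offsets 7–9.
U+1033E → 4-byte form F0 90 8C BE at offsets 10–13.
U+122A8 → 4-byte form F0 92 8A A8 at offsets 14–17.
U+765C → 3-byte form E7 99 9C at offsets 18–20.
Offset 18 falls in char 6's range; it's byte 1 of E7 99 9C = 0xE7.

0xE7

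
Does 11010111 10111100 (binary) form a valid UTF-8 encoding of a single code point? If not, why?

valid

Leading byte 0xD7 = 11010111 → 2-byte form.
Continuation bytes 0xBC=10111100 all match 10xxxxxx.
Decoded value 0x5FC is ≥ 0x80 (shortest form) and not a surrogate.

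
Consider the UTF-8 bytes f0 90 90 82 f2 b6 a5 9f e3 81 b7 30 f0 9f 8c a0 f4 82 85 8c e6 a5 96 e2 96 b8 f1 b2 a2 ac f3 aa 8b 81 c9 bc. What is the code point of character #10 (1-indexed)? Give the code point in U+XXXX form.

Offset 0: leading byte 0xF0 = 11110000 → 4-byte char #1 = F0 90 90 82.
Offset 4: leading byte 0xF2 = 11110010 → 4-byte char #2 = F2 B6 A5 9F.
Offset 8: leading byte 0xE3 = 11100011 → 3-byte char #3 = E3 81 B7.
Offset 11: leading byte 0x30 = 00110000 → 1-byte char #4 = 30.
Offset 12: leading byte 0xF0 = 11110000 → 4-byte char #5 = F0 9F 8C A0.
Offset 16: leading byte 0xF4 = 11110100 → 4-byte char #6 = F4 82 85 8C.
Offset 20: leading byte 0xE6 = 11100110 → 3-byte char #7 = E6 A5 96.
Offset 23: leading byte 0xE2 = 11100010 → 3-byte char #8 = E2 96 B8.
Offset 26: leading byte 0xF1 = 11110001 → 4-byte char #9 = F1 B2 A2 AC.
Offset 30: leading byte 0xF3 = 11110011 → 4-byte char #10 = F3 AA 8B 81.
Leading byte 0xF3 = 11110011 matches 11110xxx → 4-byte sequence.
Byte 1: 0xF3 = 11110011, payload 011 (3 bits).
Byte 2: 0xAA = 10101010 (10xxxxxx ✓), payload 101010.
Byte 3: 0x8B = 10001011 (10xxxxxx ✓), payload 001011.
Byte 4: 0x81 = 10000001 (10xxxxxx ✓), payload 000001.
Concatenate: 011101010001011000001 = 0xEA2C1 (21 bits → U+EA2C1).

U+EA2C1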